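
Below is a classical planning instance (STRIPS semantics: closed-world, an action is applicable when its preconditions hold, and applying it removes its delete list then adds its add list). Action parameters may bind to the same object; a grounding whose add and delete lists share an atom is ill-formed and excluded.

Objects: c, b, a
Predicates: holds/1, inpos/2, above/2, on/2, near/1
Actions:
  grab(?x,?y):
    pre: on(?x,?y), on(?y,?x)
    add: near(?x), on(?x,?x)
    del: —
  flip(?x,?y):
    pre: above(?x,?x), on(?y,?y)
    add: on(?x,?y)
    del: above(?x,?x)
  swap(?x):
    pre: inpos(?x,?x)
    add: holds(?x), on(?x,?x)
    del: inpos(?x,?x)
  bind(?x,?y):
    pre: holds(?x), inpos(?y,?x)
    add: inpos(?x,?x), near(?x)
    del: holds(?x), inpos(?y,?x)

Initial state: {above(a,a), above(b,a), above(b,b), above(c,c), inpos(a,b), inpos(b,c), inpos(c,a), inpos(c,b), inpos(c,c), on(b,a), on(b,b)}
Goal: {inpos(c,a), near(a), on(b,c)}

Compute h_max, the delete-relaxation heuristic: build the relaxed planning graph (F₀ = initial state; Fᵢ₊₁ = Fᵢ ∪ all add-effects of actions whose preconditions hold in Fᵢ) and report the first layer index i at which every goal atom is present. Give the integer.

F0 = init (11 atoms)
F1 = F0 ∪ {holds(c), near(b), on(a,b), on(c,b), on(c,c)}  (16 atoms)
F2 = F1 ∪ {near(a), near(c), on(a,a), on(a,c), on(b,c)}  (21 atoms)
goal ⊆ F2  ⇒  h_max = 2

2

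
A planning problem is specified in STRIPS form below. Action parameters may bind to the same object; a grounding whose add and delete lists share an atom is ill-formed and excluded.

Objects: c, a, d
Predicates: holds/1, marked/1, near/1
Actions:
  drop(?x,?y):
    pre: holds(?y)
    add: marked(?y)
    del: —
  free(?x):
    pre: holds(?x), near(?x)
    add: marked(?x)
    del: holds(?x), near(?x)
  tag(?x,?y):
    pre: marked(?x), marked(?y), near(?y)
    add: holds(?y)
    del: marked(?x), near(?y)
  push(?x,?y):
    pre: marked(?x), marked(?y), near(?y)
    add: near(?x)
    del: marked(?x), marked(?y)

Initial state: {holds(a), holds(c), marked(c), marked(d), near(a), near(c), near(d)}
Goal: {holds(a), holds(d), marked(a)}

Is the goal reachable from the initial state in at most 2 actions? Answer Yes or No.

1. drop(c,a)  →  {holds(a), holds(c), marked(a), marked(c), marked(d), near(a), near(c), near(d)}
2. tag(c,d)  →  {holds(a), holds(c), holds(d), marked(a), marked(d), near(a), near(c)}
optimal plan length = 2; 2 ≤ 2

Yes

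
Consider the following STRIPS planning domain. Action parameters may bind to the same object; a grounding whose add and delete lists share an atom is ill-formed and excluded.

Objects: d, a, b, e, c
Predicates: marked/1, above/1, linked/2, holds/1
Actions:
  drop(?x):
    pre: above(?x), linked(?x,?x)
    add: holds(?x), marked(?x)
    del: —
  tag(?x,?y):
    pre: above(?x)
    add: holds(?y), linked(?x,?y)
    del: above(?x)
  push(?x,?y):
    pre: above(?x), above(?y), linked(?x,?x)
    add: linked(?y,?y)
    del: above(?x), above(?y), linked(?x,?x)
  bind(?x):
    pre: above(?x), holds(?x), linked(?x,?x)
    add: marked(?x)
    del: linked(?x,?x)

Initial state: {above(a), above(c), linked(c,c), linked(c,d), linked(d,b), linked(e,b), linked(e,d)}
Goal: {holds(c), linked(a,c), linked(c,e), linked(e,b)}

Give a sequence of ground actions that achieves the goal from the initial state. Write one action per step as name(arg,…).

tag(a,c); tag(c,e)

1. tag(a,c)  →  {above(c), holds(c), linked(a,c), linked(c,c), linked(c,d), linked(d,b), linked(e,b), linked(e,d)}
2. tag(c,e)  →  {holds(c), holds(e), linked(a,c), linked(c,c), linked(c,d), linked(c,e), linked(d,b), linked(e,b), linked(e,d)}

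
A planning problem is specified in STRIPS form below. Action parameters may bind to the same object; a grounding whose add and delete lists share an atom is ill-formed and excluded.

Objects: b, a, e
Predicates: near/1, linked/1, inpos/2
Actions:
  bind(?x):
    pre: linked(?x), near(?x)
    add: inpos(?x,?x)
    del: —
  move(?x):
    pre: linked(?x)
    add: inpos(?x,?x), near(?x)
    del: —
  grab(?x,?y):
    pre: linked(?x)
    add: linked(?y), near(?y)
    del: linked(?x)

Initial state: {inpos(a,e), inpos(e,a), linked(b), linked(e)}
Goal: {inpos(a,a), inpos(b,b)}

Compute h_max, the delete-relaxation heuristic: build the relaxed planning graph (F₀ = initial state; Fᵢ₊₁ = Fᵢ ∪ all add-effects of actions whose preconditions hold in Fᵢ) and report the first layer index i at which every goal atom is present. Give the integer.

F0 = init (4 atoms)
F1 = F0 ∪ {inpos(b,b), inpos(e,e), linked(a), near(a), near(b), near(e)}  (10 atoms)
F2 = F1 ∪ {inpos(a,a)}  (11 atoms)
goal ⊆ F2  ⇒  h_max = 2

2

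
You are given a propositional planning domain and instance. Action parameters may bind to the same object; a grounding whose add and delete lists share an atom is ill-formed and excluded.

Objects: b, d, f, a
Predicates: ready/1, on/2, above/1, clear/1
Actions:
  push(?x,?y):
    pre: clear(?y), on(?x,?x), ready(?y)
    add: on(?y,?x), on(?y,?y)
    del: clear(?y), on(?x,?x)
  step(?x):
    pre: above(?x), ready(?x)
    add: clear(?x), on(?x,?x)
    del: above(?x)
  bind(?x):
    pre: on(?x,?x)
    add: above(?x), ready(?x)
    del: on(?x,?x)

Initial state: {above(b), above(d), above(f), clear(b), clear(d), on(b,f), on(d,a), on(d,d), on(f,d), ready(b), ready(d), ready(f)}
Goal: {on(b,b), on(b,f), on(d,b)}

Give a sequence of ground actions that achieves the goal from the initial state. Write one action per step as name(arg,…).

1. push(d,b)  →  {above(b), above(d), above(f), clear(d), on(b,b), on(b,d), on(b,f), on(d,a), on(f,d), ready(b), ready(d), ready(f)}
2. push(b,d)  →  {above(b), above(d), above(f), on(b,d), on(b,f), on(d,a), on(d,b), on(d,d), on(f,d), ready(b), ready(d), ready(f)}
3. step(b)  →  {above(d), above(f), clear(b), on(b,b), on(b,d), on(b,f), on(d,a), on(d,b), on(d,d), on(f,d), ready(b), ready(d), ready(f)}

push(d,b); push(b,d); step(b)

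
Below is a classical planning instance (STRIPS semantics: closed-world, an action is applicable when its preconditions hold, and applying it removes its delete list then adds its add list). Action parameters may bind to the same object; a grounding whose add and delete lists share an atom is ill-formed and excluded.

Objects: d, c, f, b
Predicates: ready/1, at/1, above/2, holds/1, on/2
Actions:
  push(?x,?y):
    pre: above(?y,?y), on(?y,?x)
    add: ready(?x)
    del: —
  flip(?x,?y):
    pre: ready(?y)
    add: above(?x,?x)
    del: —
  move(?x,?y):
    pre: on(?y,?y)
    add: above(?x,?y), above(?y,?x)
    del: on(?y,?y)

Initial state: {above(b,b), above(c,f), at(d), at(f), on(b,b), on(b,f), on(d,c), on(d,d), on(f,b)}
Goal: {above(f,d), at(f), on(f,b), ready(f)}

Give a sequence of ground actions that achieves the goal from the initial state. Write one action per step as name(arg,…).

push(f,b); move(f,d)

1. push(f,b)  →  {above(b,b), above(c,f), at(d), at(f), on(b,b), on(b,f), on(d,c), on(d,d), on(f,b), ready(f)}
2. move(f,d)  →  {above(b,b), above(c,f), above(d,f), above(f,d), at(d), at(f), on(b,b), on(b,f), on(d,c), on(f,b), ready(f)}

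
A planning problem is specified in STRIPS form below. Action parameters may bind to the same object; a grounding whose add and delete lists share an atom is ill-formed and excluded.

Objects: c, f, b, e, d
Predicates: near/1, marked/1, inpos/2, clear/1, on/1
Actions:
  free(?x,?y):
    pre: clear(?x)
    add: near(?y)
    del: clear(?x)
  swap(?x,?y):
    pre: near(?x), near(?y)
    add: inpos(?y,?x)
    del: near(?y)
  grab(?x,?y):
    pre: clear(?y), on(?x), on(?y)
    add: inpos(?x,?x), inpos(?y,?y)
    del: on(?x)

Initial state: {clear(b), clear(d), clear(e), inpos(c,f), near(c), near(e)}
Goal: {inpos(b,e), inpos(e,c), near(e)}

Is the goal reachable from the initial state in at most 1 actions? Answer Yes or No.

1. free(b,b)  →  {clear(d), clear(e), inpos(c,f), near(b), near(c), near(e)}
2. swap(c,e)  →  {clear(d), clear(e), inpos(c,f), inpos(e,c), near(b), near(c)}
3. free(e,e)  →  {clear(d), inpos(c,f), inpos(e,c), near(b), near(c), near(e)}
4. swap(e,b)  →  {clear(d), inpos(b,e), inpos(c,f), inpos(e,c), near(c), near(e)}
optimal plan length = 4; 4 > 1

No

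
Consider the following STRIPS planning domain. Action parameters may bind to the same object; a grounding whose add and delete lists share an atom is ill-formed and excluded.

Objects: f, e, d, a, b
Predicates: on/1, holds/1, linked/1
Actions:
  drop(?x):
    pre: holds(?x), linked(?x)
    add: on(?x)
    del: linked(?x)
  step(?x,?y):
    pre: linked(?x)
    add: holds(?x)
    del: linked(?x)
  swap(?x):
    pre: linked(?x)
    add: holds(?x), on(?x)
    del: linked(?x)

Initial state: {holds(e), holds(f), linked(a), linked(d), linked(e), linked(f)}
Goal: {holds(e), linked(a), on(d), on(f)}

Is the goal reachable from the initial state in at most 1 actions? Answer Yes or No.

No

1. drop(f)  →  {holds(e), holds(f), linked(a), linked(d), linked(e), on(f)}
2. swap(d)  →  {holds(d), holds(e), holds(f), linked(a), linked(e), on(d), on(f)}
optimal plan length = 2; 2 > 1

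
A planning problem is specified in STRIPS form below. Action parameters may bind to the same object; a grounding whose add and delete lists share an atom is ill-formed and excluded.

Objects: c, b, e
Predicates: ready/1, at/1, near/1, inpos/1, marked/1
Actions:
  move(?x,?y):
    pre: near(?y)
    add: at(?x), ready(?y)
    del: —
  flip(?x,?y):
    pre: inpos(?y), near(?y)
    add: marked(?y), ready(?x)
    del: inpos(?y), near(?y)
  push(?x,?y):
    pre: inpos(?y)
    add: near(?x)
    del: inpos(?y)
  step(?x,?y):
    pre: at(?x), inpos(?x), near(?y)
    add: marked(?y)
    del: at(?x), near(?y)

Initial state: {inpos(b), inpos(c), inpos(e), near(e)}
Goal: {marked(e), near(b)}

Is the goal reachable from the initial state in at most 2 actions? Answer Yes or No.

1. flip(c,e)  →  {inpos(b), inpos(c), marked(e), ready(c)}
2. push(b,c)  →  {inpos(b), marked(e), near(b), ready(c)}
optimal plan length = 2; 2 ≤ 2

Yes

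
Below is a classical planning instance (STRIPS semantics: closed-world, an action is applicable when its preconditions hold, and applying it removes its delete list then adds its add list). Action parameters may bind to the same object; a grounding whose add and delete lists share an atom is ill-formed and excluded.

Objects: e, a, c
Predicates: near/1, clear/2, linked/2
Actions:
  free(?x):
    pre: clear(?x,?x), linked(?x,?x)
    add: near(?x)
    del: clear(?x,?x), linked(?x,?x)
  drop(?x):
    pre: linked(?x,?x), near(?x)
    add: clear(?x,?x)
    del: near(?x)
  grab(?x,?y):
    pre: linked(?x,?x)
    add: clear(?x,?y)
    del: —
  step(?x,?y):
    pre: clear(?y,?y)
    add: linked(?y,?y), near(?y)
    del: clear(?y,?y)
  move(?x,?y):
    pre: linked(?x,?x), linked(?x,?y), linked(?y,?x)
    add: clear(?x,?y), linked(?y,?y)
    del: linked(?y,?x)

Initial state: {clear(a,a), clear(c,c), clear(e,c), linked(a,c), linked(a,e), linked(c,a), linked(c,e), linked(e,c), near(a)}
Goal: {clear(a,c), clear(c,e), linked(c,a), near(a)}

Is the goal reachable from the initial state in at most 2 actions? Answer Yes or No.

1. step(e,a)  →  {clear(c,c), clear(e,c), linked(a,a), linked(a,c), linked(a,e), linked(c,a), linked(c,e), linked(e,c), near(a)}
2. grab(a,c)  →  {clear(a,c), clear(c,c), clear(e,c), linked(a,a), linked(a,c), linked(a,e), linked(c,a), linked(c,e), linked(e,c), near(a)}
3. step(e,c)  →  {clear(a,c), clear(e,c), linked(a,a), linked(a,c), linked(a,e), linked(c,a), linked(c,c), linked(c,e), linked(e,c), near(a), near(c)}
4. grab(c,e)  →  {clear(a,c), clear(c,e), clear(e,c), linked(a,a), linked(a,c), linked(a,e), linked(c,a), linked(c,c), linked(c,e), linked(e,c), near(a), near(c)}
optimal plan length = 4; 4 > 2

No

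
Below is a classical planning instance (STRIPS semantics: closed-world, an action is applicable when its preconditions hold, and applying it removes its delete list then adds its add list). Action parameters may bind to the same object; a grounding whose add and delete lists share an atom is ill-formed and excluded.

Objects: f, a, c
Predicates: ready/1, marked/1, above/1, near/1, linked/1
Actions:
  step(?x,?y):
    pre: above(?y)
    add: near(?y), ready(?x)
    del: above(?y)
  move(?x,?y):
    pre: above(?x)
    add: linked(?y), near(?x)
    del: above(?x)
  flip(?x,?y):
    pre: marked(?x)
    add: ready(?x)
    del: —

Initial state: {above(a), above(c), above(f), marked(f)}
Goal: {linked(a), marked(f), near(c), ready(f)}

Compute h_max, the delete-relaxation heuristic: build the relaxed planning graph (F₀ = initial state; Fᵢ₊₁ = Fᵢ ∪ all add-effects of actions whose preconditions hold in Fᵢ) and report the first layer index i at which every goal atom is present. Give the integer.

F0 = init (4 atoms)
F1 = F0 ∪ {linked(a), linked(c), linked(f), near(a), near(c), near(f), ready(a), ready(c), ready(f)}  (13 atoms)
goal ⊆ F1  ⇒  h_max = 1

1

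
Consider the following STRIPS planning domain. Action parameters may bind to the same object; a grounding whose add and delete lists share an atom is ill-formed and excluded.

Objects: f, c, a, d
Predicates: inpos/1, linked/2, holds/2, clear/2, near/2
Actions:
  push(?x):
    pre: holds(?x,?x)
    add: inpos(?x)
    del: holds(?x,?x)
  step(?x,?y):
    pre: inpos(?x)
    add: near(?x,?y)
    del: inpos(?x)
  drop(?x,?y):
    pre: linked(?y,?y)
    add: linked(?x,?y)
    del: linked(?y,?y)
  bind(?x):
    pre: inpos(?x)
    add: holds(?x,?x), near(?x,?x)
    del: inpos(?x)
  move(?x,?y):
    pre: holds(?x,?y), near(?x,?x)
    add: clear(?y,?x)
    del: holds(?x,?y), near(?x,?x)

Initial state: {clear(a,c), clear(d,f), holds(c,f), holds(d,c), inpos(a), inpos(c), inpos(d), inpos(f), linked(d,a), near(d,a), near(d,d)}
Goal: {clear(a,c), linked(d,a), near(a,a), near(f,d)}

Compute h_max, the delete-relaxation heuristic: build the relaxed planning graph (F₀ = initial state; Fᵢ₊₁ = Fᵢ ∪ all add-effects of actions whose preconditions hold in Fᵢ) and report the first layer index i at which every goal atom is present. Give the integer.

F0 = init (11 atoms)
F1 = F0 ∪ {clear(c,d), holds(a,a), holds(c,c), holds(d,d), holds(f,f), near(a,a), near(a,c), near(a,d), near(a,f), near(c,a), near(c,c), near(c,d), near(c,f), near(d,c), near(d,f), near(f,a), near(f,c), near(f,d), near(f,f)}  (30 atoms)
goal ⊆ F1  ⇒  h_max = 1

1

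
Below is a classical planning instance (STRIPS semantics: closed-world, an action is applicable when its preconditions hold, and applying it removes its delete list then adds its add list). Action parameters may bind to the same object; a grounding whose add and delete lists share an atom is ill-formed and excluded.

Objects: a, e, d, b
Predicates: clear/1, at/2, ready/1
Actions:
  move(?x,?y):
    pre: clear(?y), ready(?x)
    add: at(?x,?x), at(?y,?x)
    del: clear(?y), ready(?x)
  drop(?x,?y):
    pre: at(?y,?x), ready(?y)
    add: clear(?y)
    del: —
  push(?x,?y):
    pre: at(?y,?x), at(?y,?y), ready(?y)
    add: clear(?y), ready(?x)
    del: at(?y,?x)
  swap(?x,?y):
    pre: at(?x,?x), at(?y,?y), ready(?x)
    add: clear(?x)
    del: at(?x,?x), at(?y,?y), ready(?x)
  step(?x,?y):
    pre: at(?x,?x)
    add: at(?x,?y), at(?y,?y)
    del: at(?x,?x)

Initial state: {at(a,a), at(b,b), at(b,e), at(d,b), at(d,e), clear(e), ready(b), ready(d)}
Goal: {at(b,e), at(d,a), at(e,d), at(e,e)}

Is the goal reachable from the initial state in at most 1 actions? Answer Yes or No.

1. move(d,e)  →  {at(a,a), at(b,b), at(b,e), at(d,b), at(d,d), at(d,e), at(e,d), ready(b)}
2. step(a,e)  →  {at(a,e), at(b,b), at(b,e), at(d,b), at(d,d), at(d,e), at(e,d), at(e,e), ready(b)}
3. step(d,a)  →  {at(a,a), at(a,e), at(b,b), at(b,e), at(d,a), at(d,b), at(d,e), at(e,d), at(e,e), ready(b)}
optimal plan length = 3; 3 > 1

No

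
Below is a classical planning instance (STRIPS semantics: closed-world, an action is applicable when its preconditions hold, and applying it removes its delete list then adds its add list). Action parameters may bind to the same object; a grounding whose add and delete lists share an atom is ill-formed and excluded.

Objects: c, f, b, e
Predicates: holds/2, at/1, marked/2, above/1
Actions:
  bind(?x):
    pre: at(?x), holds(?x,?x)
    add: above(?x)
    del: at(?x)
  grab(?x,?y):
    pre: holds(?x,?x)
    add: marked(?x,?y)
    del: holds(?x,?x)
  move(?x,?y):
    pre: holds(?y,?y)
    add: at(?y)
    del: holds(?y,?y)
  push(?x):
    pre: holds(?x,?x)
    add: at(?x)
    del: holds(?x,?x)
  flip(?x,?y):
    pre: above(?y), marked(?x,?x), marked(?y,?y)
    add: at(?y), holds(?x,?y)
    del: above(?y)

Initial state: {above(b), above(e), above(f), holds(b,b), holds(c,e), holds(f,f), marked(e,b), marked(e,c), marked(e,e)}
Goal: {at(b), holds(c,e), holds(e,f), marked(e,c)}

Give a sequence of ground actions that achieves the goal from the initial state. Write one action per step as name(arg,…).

1. grab(f,f)  →  {above(b), above(e), above(f), holds(b,b), holds(c,e), marked(e,b), marked(e,c), marked(e,e), marked(f,f)}
2. move(c,b)  →  {above(b), above(e), above(f), at(b), holds(c,e), marked(e,b), marked(e,c), marked(e,e), marked(f,f)}
3. flip(e,f)  →  {above(b), above(e), at(b), at(f), holds(c,e), holds(e,f), marked(e,b), marked(e,c), marked(e,e), marked(f,f)}

grab(f,f); move(c,b); flip(e,f)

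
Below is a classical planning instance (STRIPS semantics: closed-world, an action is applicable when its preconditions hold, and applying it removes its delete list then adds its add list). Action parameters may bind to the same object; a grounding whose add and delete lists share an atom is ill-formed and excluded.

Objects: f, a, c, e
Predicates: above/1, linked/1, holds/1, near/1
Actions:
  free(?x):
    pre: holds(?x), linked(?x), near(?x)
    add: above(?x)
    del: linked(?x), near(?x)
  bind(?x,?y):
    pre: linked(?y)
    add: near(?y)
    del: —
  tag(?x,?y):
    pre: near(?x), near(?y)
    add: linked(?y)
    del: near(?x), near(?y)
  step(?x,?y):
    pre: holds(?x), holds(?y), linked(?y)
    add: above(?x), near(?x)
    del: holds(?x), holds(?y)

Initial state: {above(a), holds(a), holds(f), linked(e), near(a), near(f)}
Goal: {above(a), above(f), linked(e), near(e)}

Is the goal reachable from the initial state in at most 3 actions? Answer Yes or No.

Yes

1. bind(f,e)  →  {above(a), holds(a), holds(f), linked(e), near(a), near(e), near(f)}
2. tag(f,f)  →  {above(a), holds(a), holds(f), linked(e), linked(f), near(a), near(e)}
3. step(f,f)  →  {above(a), above(f), holds(a), linked(e), linked(f), near(a), near(e), near(f)}
optimal plan length = 3; 3 ≤ 3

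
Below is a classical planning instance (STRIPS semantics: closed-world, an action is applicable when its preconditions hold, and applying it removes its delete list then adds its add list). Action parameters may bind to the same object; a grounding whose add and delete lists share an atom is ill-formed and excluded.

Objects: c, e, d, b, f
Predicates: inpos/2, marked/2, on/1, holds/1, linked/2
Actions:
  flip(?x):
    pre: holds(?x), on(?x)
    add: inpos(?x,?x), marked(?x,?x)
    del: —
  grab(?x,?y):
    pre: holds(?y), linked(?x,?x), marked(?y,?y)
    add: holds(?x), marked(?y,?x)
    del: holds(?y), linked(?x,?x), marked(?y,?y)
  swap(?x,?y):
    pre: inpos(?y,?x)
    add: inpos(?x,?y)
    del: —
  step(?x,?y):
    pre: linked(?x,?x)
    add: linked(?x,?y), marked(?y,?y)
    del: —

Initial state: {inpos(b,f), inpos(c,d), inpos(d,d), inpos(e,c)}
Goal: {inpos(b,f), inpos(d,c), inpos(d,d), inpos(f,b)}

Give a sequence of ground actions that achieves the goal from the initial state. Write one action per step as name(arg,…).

1. swap(d,c)  →  {inpos(b,f), inpos(c,d), inpos(d,c), inpos(d,d), inpos(e,c)}
2. swap(f,b)  →  {inpos(b,f), inpos(c,d), inpos(d,c), inpos(d,d), inpos(e,c), inpos(f,b)}

swap(d,c); swap(f,b)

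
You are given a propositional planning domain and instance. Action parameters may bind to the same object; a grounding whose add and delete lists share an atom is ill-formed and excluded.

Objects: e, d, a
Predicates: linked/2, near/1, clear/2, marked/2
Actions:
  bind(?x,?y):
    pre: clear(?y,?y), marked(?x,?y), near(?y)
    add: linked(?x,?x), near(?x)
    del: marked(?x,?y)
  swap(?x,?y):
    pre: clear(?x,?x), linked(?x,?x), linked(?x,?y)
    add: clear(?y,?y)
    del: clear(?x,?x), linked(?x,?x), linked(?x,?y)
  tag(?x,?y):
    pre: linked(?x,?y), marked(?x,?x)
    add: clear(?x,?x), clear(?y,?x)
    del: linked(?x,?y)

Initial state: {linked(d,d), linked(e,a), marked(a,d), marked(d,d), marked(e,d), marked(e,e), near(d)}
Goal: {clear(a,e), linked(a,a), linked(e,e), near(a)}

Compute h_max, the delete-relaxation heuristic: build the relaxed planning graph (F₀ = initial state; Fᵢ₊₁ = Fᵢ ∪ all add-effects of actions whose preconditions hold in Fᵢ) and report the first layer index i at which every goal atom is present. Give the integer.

F0 = init (7 atoms)
F1 = F0 ∪ {clear(a,e), clear(d,d), clear(e,e)}  (10 atoms)
F2 = F1 ∪ {linked(a,a), linked(e,e), near(a), near(e)}  (14 atoms)
goal ⊆ F2  ⇒  h_max = 2

2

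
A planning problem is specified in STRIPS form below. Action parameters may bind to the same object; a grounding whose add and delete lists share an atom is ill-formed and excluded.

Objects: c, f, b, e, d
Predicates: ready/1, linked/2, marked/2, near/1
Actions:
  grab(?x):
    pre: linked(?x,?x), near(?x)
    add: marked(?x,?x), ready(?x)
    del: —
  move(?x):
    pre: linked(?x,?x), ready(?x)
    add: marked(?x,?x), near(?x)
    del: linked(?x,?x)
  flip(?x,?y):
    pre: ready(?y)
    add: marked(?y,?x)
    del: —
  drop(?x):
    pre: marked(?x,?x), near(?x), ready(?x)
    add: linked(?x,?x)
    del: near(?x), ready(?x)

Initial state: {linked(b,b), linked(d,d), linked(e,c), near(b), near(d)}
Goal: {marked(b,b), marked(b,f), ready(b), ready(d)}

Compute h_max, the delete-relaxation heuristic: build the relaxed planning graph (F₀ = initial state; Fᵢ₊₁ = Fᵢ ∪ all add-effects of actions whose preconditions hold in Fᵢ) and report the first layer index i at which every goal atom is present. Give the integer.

2

F0 = init (5 atoms)
F1 = F0 ∪ {marked(b,b), marked(d,d), ready(b), ready(d)}  (9 atoms)
F2 = F1 ∪ {marked(b,c), marked(b,d), marked(b,e), marked(b,f), marked(d,b), marked(d,c), marked(d,e), marked(d,f)}  (17 atoms)
goal ⊆ F2  ⇒  h_max = 2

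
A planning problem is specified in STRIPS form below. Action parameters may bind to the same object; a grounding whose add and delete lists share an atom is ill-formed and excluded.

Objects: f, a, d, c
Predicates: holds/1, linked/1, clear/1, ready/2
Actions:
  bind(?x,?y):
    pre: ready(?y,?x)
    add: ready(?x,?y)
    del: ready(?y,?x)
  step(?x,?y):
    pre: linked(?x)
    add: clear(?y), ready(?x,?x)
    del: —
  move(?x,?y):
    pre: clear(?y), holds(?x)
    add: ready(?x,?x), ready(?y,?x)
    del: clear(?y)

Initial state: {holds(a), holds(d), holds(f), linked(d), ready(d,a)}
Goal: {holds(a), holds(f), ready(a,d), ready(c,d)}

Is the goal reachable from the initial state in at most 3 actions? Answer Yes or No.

1. bind(a,d)  →  {holds(a), holds(d), holds(f), linked(d), ready(a,d)}
2. step(d,c)  →  {clear(c), holds(a), holds(d), holds(f), linked(d), ready(a,d), ready(d,d)}
3. move(d,c)  →  {holds(a), holds(d), holds(f), linked(d), ready(a,d), ready(c,d), ready(d,d)}
optimal plan length = 3; 3 ≤ 3

Yes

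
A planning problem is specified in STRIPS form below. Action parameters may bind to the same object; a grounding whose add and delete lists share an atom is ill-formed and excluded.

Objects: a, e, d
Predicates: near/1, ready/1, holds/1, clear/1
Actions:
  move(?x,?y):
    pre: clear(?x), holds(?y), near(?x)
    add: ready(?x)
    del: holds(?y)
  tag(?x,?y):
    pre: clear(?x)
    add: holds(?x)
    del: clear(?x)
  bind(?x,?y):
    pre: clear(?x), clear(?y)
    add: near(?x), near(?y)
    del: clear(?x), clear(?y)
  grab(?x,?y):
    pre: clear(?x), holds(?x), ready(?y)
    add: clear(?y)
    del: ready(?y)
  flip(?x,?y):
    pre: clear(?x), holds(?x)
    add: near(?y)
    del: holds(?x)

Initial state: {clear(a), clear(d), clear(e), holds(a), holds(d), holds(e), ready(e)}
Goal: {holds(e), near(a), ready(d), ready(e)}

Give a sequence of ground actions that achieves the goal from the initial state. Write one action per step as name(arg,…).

bind(a,a); flip(d,d); move(d,a)

1. bind(a,a)  →  {clear(d), clear(e), holds(a), holds(d), holds(e), near(a), ready(e)}
2. flip(d,d)  →  {clear(d), clear(e), holds(a), holds(e), near(a), near(d), ready(e)}
3. move(d,a)  →  {clear(d), clear(e), holds(e), near(a), near(d), ready(d), ready(e)}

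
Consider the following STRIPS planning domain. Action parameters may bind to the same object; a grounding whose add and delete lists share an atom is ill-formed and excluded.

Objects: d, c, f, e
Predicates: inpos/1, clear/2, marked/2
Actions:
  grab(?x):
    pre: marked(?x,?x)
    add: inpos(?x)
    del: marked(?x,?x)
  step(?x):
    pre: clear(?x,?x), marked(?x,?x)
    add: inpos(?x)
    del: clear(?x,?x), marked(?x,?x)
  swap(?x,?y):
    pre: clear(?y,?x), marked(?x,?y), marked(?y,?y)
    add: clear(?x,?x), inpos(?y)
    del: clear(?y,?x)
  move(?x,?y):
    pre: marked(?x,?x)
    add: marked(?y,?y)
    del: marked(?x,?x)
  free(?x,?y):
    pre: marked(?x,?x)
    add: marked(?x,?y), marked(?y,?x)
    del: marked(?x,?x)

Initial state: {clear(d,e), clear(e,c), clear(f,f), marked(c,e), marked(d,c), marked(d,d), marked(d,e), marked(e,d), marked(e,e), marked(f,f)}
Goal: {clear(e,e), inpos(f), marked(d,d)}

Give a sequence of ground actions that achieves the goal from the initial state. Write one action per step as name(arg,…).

1. grab(f)  →  {clear(d,e), clear(e,c), clear(f,f), inpos(f), marked(c,e), marked(d,c), marked(d,d), marked(d,e), marked(e,d), marked(e,e)}
2. swap(e,d)  →  {clear(e,c), clear(e,e), clear(f,f), inpos(d), inpos(f), marked(c,e), marked(d,c), marked(d,d), marked(d,e), marked(e,d), marked(e,e)}

grab(f); swap(e,d)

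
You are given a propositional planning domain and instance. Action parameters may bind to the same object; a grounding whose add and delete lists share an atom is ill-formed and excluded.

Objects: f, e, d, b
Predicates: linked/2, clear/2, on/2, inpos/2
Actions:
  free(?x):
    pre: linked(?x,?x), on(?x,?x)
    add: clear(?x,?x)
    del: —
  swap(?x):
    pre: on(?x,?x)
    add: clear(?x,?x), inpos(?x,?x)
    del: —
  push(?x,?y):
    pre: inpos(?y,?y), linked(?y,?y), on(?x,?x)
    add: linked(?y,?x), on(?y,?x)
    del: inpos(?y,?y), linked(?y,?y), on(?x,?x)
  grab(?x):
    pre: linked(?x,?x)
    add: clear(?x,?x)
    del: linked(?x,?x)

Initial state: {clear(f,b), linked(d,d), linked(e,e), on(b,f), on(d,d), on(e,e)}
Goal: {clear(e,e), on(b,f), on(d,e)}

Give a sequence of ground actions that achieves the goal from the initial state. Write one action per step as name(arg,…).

1. free(e)  →  {clear(e,e), clear(f,b), linked(d,d), linked(e,e), on(b,f), on(d,d), on(e,e)}
2. swap(d)  →  {clear(d,d), clear(e,e), clear(f,b), inpos(d,d), linked(d,d), linked(e,e), on(b,f), on(d,d), on(e,e)}
3. push(e,d)  →  {clear(d,d), clear(e,e), clear(f,b), linked(d,e), linked(e,e), on(b,f), on(d,d), on(d,e)}

free(e); swap(d); push(e,d)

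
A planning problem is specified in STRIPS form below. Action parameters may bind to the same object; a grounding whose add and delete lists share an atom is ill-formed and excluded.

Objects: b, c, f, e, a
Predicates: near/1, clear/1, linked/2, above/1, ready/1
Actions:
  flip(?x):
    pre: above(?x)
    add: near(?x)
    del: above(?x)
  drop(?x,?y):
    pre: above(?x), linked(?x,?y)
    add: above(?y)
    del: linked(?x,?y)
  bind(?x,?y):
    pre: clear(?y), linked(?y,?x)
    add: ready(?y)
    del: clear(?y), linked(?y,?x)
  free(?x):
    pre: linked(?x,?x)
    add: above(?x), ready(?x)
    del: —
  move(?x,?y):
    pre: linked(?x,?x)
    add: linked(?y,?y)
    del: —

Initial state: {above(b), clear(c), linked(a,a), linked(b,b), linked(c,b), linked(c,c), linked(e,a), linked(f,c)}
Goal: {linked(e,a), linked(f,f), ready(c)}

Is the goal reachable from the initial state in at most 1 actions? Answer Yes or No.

No

1. bind(b,c)  →  {above(b), linked(a,a), linked(b,b), linked(c,c), linked(e,a), linked(f,c), ready(c)}
2. move(b,f)  →  {above(b), linked(a,a), linked(b,b), linked(c,c), linked(e,a), linked(f,c), linked(f,f), ready(c)}
optimal plan length = 2; 2 > 1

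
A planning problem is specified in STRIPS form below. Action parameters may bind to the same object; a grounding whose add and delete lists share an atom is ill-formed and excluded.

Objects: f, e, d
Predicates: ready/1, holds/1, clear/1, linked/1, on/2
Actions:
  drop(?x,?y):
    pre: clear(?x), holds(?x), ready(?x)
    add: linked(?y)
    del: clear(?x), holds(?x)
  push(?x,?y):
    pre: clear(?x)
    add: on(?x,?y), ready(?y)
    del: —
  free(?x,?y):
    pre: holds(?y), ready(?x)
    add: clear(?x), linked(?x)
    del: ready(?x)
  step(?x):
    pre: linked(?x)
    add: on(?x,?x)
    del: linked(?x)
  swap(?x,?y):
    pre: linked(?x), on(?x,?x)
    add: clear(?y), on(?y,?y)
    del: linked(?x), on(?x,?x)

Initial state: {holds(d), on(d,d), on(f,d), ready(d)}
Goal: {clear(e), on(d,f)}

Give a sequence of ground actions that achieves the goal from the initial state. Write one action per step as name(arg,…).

free(d,d); push(d,f); swap(d,e)

1. free(d,d)  →  {clear(d), holds(d), linked(d), on(d,d), on(f,d)}
2. push(d,f)  →  {clear(d), holds(d), linked(d), on(d,d), on(d,f), on(f,d), ready(f)}
3. swap(d,e)  →  {clear(d), clear(e), holds(d), on(d,f), on(e,e), on(f,d), ready(f)}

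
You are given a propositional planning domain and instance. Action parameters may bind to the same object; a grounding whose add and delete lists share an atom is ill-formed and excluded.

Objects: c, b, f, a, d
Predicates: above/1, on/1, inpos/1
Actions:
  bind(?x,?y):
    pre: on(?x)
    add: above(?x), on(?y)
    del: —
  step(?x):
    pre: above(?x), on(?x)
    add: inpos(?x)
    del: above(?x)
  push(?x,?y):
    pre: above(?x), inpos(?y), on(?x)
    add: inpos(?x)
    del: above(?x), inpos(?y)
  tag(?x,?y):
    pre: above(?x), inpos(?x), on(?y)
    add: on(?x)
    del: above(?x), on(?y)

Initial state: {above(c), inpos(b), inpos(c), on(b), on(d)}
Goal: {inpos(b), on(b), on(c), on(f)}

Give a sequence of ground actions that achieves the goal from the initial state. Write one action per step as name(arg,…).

1. bind(b,c)  →  {above(b), above(c), inpos(b), inpos(c), on(b), on(c), on(d)}
2. bind(c,f)  →  {above(b), above(c), inpos(b), inpos(c), on(b), on(c), on(d), on(f)}

bind(b,c); bind(c,f)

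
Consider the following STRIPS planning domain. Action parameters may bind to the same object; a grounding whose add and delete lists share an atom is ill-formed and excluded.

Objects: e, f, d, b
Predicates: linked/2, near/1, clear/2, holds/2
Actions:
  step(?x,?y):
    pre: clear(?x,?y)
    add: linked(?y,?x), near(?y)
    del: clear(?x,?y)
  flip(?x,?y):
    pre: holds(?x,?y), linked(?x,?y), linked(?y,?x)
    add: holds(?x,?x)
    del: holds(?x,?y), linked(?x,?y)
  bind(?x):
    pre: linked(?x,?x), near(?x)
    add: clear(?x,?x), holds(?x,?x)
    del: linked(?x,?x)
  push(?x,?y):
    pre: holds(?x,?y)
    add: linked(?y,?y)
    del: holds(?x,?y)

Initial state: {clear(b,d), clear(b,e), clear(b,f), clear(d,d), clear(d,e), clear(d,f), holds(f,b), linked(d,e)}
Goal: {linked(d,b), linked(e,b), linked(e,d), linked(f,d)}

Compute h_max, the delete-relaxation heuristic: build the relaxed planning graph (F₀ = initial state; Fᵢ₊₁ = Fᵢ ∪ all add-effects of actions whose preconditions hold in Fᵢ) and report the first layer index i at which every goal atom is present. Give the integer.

F0 = init (8 atoms)
F1 = F0 ∪ {linked(b,b), linked(d,b), linked(d,d), linked(e,b), linked(e,d), linked(f,b), linked(f,d), near(d), near(e), near(f)}  (18 atoms)
goal ⊆ F1  ⇒  h_max = 1

1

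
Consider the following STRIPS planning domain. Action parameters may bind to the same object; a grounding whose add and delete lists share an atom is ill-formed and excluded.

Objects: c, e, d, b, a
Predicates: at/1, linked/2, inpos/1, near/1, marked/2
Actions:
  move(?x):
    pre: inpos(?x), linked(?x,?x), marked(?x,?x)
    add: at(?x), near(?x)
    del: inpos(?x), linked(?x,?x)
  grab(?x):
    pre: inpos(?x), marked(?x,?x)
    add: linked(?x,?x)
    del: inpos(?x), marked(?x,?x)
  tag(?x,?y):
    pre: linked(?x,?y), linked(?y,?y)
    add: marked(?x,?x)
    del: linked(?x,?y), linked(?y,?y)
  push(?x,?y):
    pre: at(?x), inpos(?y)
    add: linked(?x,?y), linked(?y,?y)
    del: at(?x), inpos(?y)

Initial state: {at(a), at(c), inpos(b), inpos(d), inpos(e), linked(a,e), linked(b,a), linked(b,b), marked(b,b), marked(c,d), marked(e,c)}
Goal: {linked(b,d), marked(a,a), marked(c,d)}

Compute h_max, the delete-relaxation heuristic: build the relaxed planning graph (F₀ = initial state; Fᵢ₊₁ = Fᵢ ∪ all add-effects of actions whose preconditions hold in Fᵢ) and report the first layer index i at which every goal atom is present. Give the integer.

2

F0 = init (11 atoms)
F1 = F0 ∪ {at(b), linked(a,b), linked(a,d), linked(c,b), linked(c,d), linked(c,e), linked(d,d), linked(e,e), near(b)}  (20 atoms)
F2 = F1 ∪ {linked(b,d), linked(b,e), marked(a,a), marked(c,c), marked(d,d), marked(e,e)}  (26 atoms)
goal ⊆ F2  ⇒  h_max = 2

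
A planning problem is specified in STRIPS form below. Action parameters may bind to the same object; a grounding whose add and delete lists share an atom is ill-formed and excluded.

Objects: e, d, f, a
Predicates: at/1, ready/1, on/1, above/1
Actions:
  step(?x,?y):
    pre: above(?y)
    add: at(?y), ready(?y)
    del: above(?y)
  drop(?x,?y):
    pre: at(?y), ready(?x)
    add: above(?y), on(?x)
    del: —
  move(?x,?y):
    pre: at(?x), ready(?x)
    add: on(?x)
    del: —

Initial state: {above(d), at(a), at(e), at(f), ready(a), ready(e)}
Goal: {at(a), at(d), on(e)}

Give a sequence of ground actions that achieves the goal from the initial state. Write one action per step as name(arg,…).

1. step(e,d)  →  {at(a), at(d), at(e), at(f), ready(a), ready(d), ready(e)}
2. drop(e,e)  →  {above(e), at(a), at(d), at(e), at(f), on(e), ready(a), ready(d), ready(e)}

step(e,d); drop(e,e)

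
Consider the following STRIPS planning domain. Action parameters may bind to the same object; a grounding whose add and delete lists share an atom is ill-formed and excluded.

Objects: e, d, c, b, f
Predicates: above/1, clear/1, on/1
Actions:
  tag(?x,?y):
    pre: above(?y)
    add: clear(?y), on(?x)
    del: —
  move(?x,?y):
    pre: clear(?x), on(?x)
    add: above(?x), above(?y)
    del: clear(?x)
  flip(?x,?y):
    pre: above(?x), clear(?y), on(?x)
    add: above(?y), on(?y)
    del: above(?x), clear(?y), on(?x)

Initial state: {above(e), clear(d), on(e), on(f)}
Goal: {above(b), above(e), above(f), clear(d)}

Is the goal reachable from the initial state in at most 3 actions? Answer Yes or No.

1. tag(e,e)  →  {above(e), clear(d), clear(e), on(e), on(f)}
2. move(e,b)  →  {above(b), above(e), clear(d), on(e), on(f)}
3. tag(e,e)  →  {above(b), above(e), clear(d), clear(e), on(e), on(f)}
4. move(e,f)  →  {above(b), above(e), above(f), clear(d), on(e), on(f)}
optimal plan length = 4; 4 > 3

No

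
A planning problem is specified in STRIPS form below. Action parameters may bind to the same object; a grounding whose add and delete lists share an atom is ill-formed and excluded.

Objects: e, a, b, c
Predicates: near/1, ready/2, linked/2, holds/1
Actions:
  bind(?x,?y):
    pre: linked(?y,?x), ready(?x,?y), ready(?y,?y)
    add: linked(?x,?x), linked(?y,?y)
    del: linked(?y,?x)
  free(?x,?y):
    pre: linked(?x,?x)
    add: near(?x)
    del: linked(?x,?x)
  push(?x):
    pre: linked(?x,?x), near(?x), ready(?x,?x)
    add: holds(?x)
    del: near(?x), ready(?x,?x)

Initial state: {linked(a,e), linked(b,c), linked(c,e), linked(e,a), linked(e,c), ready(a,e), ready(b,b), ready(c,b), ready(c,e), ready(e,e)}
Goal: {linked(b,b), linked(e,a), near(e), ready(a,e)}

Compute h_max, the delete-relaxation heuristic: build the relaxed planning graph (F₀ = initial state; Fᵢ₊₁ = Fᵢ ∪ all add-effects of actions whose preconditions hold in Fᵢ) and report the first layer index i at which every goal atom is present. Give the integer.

F0 = init (10 atoms)
F1 = F0 ∪ {linked(a,a), linked(b,b), linked(c,c), linked(e,e)}  (14 atoms)
F2 = F1 ∪ {near(a), near(b), near(c), near(e)}  (18 atoms)
goal ⊆ F2  ⇒  h_max = 2

2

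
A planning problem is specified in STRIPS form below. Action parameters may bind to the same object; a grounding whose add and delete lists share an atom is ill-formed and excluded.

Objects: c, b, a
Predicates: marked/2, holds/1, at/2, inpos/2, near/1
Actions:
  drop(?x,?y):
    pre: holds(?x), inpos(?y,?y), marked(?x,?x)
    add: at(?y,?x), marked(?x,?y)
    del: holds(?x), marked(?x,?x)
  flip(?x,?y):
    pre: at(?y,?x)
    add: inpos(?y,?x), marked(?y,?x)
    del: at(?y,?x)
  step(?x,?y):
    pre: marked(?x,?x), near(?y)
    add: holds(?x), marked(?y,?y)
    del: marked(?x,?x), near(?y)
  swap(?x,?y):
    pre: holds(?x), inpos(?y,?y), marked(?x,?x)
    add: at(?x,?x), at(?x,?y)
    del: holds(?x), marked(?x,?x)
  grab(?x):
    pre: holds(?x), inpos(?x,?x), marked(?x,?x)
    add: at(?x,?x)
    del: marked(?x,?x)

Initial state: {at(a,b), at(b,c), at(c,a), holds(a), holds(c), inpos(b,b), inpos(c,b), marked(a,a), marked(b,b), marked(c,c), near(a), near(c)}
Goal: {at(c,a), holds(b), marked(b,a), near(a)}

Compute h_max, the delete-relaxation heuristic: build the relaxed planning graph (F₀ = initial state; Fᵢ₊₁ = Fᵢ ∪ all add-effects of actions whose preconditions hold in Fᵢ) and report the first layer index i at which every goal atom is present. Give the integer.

F0 = init (12 atoms)
F1 = F0 ∪ {at(a,a), at(b,a), at(c,b), at(c,c), holds(b), inpos(a,b), inpos(b,c), inpos(c,a), marked(a,b), marked(b,c), marked(c,a), marked(c,b)}  (24 atoms)
F2 = F1 ∪ {at(b,b), inpos(a,a), inpos(b,a), inpos(c,c), marked(b,a)}  (29 atoms)
goal ⊆ F2  ⇒  h_max = 2

2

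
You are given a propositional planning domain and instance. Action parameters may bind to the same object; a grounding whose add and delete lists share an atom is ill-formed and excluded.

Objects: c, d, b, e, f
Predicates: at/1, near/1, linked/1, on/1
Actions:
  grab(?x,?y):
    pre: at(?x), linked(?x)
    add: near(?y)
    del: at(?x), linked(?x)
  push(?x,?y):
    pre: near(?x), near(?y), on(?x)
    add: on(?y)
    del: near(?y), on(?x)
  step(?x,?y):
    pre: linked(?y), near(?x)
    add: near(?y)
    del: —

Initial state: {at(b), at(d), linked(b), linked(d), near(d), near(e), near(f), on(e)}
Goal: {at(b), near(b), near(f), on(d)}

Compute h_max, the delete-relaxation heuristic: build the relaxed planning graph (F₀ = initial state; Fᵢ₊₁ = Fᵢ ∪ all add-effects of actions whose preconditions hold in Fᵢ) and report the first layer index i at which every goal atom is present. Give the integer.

F0 = init (8 atoms)
F1 = F0 ∪ {near(b), near(c), on(d), on(f)}  (12 atoms)
goal ⊆ F1  ⇒  h_max = 1

1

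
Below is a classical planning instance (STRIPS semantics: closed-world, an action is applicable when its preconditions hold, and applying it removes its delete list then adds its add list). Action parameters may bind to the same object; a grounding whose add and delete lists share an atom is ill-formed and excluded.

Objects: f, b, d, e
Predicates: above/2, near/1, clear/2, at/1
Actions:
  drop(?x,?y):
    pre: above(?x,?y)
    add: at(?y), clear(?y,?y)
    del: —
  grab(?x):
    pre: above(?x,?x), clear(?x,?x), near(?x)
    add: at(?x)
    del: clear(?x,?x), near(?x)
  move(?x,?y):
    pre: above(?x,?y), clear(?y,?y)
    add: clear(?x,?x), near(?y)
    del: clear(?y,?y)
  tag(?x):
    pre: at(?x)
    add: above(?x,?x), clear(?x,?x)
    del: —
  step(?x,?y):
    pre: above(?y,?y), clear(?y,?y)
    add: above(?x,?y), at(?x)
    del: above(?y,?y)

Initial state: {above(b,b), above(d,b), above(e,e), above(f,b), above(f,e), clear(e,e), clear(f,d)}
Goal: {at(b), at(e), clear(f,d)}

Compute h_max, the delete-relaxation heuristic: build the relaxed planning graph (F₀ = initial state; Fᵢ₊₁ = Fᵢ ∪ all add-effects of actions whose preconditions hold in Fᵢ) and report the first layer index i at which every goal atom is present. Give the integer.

1

F0 = init (7 atoms)
F1 = F0 ∪ {above(b,e), above(d,e), at(b), at(d), at(e), at(f), clear(b,b), clear(f,f), near(e)}  (16 atoms)
goal ⊆ F1  ⇒  h_max = 1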